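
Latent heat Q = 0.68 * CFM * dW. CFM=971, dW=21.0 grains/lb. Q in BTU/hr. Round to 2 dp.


Q = 0.68 * 971 * 21.0 = 13865.88 BTU/hr

13865.88 BTU/hr


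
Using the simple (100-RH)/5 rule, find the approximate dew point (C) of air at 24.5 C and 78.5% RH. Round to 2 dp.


Td = 24.5 - (100-78.5)/5 = 20.20 C

20.20 C


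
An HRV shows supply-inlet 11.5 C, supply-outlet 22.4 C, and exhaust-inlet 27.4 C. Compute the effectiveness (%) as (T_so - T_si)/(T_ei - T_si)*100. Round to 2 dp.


eff = (22.4-11.5)/(27.4-11.5)*100 = 68.55 %

68.55 %


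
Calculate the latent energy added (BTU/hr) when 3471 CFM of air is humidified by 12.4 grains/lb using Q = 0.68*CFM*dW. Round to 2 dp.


Q = 0.68 * 3471 * 12.4 = 29267.47 BTU/hr

29267.47 BTU/hr


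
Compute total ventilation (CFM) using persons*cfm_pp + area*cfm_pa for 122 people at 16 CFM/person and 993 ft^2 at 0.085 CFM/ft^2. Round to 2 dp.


Total = 122*16 + 993*0.085 = 2036.41 CFM

2036.41 CFM


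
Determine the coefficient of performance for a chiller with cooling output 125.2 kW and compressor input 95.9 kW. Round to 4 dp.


COP = 125.2 / 95.9 = 1.3055

1.3055


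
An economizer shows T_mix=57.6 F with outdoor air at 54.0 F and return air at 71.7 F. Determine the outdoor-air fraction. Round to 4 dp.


frac = (57.6 - 71.7) / (54.0 - 71.7) = 0.7966

0.7966


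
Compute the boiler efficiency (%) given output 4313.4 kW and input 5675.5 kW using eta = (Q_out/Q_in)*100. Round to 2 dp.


eta = (4313.4/5675.5)*100 = 76.00 %

76.00 %


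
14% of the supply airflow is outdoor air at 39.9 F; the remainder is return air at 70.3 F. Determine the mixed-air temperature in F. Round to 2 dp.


T_mix = 0.14*39.9 + 0.86*70.3 = 66.04 F

66.04 F


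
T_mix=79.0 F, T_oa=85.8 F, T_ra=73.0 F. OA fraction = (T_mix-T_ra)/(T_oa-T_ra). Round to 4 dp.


frac = (79.0 - 73.0) / (85.8 - 73.0) = 0.4688

0.4688


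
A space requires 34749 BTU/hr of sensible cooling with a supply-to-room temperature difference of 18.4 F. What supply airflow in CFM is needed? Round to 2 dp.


CFM = 34749 / (1.08 * 18.4) = 1748.64

1748.64 CFM


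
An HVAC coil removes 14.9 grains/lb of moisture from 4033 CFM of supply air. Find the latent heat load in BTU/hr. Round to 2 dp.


Q = 0.68 * 4033 * 14.9 = 40862.36 BTU/hr

40862.36 BTU/hr


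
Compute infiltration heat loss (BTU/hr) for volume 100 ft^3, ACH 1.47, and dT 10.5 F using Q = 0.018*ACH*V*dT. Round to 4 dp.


Q = 0.018 * 1.47 * 100 * 10.5 = 27.7830 BTU/hr

27.7830 BTU/hr


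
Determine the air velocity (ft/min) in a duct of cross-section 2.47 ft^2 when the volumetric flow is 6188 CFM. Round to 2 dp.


V = 6188 / 2.47 = 2505.26 ft/min

2505.26 ft/min


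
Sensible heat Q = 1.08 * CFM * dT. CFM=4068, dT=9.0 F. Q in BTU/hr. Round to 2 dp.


Q = 1.08 * 4068 * 9.0 = 39540.96 BTU/hr

39540.96 BTU/hr


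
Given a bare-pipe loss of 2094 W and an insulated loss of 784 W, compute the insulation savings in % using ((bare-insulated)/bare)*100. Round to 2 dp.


Savings = ((2094-784)/2094)*100 = 62.56 %

62.56 %


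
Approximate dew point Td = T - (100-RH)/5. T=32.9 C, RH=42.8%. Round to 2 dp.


Td = 32.9 - (100-42.8)/5 = 21.46 C

21.46 C


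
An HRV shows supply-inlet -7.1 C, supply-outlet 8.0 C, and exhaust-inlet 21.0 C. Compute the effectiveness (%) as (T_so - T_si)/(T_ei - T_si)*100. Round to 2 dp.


eff = (8.0-(-7.1))/(21.0-(-7.1))*100 = 53.74 %

53.74 %


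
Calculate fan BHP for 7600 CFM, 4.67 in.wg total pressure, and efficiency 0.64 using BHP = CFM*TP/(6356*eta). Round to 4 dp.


BHP = 7600 * 4.67 / (6356 * 0.64) = 8.7250 hp

8.7250 hp


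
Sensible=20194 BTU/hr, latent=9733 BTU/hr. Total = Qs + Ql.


Qt = 20194 + 9733 = 29927 BTU/hr

29927 BTU/hr


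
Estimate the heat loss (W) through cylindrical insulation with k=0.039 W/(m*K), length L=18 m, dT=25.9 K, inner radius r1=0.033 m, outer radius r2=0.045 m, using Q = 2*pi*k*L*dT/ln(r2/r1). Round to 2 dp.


Q = 2*pi*0.039*18*25.9/ln(0.045/0.033) = 368.33 W

368.33 W


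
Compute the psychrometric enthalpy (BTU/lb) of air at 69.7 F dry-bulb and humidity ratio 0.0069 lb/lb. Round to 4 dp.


h = 0.24*69.7 + 0.0069*(1061+0.444*69.7) = 24.2624 BTU/lb

24.2624 BTU/lb


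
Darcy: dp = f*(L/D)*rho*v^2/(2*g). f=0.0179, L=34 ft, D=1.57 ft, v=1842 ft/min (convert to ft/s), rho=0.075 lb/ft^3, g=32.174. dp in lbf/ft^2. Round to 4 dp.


v_fps = 1842/60 = 30.7 ft/s
dp = 0.0179*(34/1.57)*0.075*30.7^2/(2*32.174) = 0.4258 lbf/ft^2

0.4258 lbf/ft^2


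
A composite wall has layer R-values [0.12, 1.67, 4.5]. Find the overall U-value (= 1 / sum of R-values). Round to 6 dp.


R_total = 0.12 + 1.67 + 4.5 = 6.29
U = 1/6.29 = 0.158983

0.158983


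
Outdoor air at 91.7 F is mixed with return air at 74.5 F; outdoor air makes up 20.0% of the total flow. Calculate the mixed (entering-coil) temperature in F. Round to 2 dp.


T_mix = 74.5 + (20.0/100)*(91.7-74.5) = 77.94 F

77.94 F


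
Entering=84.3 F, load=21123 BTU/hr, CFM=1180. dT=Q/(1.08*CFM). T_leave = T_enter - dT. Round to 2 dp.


dT = 21123/(1.08*1180) = 16.5749
T_leave = 84.3 - 16.5749 = 67.73 F

67.73 F


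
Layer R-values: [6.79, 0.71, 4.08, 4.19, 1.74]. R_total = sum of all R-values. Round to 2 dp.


R_total = 6.79 + 0.71 + 4.08 + 4.19 + 1.74 = 17.51

17.51


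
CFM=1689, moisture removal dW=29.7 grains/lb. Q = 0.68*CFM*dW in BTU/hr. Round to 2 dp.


Q = 0.68 * 1689 * 29.7 = 34111.04 BTU/hr

34111.04 BTU/hr


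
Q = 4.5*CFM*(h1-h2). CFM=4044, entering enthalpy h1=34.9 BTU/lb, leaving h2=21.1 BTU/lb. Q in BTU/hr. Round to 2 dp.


Q = 4.5 * 4044 * (34.9 - 21.1) = 251132.40 BTU/hr

251132.40 BTU/hr


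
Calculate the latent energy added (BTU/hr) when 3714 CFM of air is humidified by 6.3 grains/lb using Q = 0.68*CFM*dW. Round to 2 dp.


Q = 0.68 * 3714 * 6.3 = 15910.78 BTU/hr

15910.78 BTU/hr


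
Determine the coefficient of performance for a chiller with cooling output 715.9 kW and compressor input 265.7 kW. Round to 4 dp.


COP = 715.9 / 265.7 = 2.6944

2.6944


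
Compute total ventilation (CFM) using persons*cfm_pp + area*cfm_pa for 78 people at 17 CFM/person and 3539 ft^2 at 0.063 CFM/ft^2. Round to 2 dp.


Total = 78*17 + 3539*0.063 = 1548.96 CFM

1548.96 CFM


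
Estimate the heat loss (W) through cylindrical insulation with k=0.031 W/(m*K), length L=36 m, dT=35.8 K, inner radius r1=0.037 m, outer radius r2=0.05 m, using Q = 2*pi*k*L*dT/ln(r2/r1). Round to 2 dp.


Q = 2*pi*0.031*36*35.8/ln(0.05/0.037) = 833.70 W

833.70 W


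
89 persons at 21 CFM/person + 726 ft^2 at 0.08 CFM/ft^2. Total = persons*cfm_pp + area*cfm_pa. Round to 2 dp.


Total = 89*21 + 726*0.08 = 1927.08 CFM

1927.08 CFM


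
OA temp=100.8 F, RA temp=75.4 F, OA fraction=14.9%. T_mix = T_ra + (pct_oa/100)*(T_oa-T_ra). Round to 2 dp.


T_mix = 75.4 + (14.9/100)*(100.8-75.4) = 79.18 F

79.18 F


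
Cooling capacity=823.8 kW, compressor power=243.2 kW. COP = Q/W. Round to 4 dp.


COP = 823.8 / 243.2 = 3.3873

3.3873


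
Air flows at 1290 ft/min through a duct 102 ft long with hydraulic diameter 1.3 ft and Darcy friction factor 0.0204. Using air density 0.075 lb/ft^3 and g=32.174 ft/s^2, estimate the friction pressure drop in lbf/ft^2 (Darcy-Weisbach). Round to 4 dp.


v_fps = 1290/60 = 21.5 ft/s
dp = 0.0204*(102/1.3)*0.075*21.5^2/(2*32.174) = 0.8624 lbf/ft^2

0.8624 lbf/ft^2


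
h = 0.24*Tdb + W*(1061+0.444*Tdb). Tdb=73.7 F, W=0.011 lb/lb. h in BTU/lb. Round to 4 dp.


h = 0.24*73.7 + 0.011*(1061+0.444*73.7) = 29.7190 BTU/lb

29.7190 BTU/lb


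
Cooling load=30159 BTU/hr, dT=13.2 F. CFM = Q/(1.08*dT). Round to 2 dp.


CFM = 30159 / (1.08 * 13.2) = 2115.53

2115.53 CFM


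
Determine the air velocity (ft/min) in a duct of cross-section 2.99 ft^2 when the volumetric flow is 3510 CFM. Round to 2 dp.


V = 3510 / 2.99 = 1173.91 ft/min

1173.91 ft/min


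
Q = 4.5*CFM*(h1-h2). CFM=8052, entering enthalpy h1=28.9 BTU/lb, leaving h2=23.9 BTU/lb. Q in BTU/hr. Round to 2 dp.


Q = 4.5 * 8052 * (28.9 - 23.9) = 181170.00 BTU/hr

181170.00 BTU/hr


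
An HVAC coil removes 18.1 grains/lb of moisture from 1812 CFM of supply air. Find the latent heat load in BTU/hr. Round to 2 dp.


Q = 0.68 * 1812 * 18.1 = 22302.10 BTU/hr

22302.10 BTU/hr


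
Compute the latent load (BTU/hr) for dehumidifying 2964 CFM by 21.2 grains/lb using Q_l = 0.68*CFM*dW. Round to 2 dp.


Q = 0.68 * 2964 * 21.2 = 42729.02 BTU/hr

42729.02 BTU/hr


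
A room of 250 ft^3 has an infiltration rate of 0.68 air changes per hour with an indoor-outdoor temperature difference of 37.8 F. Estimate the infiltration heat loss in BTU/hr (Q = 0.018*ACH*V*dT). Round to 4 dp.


Q = 0.018 * 0.68 * 250 * 37.8 = 115.6680 BTU/hr

115.6680 BTU/hr


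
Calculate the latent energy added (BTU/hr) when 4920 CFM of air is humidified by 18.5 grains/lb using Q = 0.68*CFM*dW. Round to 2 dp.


Q = 0.68 * 4920 * 18.5 = 61893.60 BTU/hr

61893.60 BTU/hr


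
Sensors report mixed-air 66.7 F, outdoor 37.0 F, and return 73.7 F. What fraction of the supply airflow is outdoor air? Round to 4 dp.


frac = (66.7 - 73.7) / (37.0 - 73.7) = 0.1907

0.1907


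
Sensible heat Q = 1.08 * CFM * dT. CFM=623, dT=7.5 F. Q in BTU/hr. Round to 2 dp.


Q = 1.08 * 623 * 7.5 = 5046.30 BTU/hr

5046.30 BTU/hr


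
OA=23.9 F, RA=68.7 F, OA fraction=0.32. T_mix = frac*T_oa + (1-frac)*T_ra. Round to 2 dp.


T_mix = 0.32*23.9 + 0.68*68.7 = 54.36 F

54.36 F


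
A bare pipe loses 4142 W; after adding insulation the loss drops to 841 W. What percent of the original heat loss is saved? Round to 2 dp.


Savings = ((4142-841)/4142)*100 = 79.70 %

79.70 %


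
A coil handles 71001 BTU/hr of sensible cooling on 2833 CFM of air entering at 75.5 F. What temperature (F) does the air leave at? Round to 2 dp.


dT = 71001/(1.08*2833) = 23.2057
T_leave = 75.5 - 23.2057 = 52.29 F

52.29 F


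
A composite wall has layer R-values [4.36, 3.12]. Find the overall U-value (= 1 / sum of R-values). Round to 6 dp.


R_total = 4.36 + 3.12 = 7.48
U = 1/7.48 = 0.133690

0.133690


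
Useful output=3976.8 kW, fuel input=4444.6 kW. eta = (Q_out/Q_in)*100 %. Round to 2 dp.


eta = (3976.8/4444.6)*100 = 89.47 %

89.47 %


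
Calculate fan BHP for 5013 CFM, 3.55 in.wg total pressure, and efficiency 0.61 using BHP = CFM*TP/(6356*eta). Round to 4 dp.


BHP = 5013 * 3.55 / (6356 * 0.61) = 4.5900 hp

4.5900 hp


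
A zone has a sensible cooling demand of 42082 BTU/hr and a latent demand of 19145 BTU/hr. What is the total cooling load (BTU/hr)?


Qt = 42082 + 19145 = 61227 BTU/hr

61227 BTU/hr


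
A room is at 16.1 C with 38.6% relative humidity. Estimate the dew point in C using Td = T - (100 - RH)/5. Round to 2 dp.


Td = 16.1 - (100-38.6)/5 = 3.82 C

3.82 C


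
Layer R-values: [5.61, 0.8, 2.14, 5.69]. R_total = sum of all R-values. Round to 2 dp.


R_total = 5.61 + 0.8 + 2.14 + 5.69 = 14.24

14.24


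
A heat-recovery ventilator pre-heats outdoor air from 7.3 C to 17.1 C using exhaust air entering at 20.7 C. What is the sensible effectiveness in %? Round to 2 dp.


eff = (17.1-7.3)/(20.7-7.3)*100 = 73.13 %

73.13 %


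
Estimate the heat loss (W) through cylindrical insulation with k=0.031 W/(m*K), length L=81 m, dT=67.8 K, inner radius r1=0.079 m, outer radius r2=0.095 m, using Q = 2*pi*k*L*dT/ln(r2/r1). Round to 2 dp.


Q = 2*pi*0.031*81*67.8/ln(0.095/0.079) = 5799.99 W

5799.99 W


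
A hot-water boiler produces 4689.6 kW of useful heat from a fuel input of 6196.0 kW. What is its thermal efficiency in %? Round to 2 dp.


eta = (4689.6/6196.0)*100 = 75.69 %

75.69 %


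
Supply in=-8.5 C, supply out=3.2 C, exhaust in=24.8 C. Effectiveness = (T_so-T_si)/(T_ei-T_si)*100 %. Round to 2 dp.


eff = (3.2-(-8.5))/(24.8-(-8.5))*100 = 35.14 %

35.14 %


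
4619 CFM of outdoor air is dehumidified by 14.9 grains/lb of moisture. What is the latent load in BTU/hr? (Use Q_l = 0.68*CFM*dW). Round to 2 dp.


Q = 0.68 * 4619 * 14.9 = 46799.71 BTU/hr

46799.71 BTU/hr


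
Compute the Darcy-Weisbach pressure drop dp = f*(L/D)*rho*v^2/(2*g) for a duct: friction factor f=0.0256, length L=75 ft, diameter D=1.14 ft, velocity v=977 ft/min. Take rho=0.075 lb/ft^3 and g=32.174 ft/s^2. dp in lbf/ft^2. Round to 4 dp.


v_fps = 977/60 = 16.2833 ft/s
dp = 0.0256*(75/1.14)*0.075*16.2833^2/(2*32.174) = 0.5205 lbf/ft^2

0.5205 lbf/ft^2


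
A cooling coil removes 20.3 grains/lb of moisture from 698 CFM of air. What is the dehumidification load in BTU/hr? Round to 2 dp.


Q = 0.68 * 698 * 20.3 = 9635.19 BTU/hr

9635.19 BTU/hr


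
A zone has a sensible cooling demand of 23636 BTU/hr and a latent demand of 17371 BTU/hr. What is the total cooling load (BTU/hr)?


Qt = 23636 + 17371 = 41007 BTU/hr

41007 BTU/hr


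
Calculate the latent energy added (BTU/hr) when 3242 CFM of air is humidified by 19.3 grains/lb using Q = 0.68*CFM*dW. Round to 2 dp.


Q = 0.68 * 3242 * 19.3 = 42548.01 BTU/hr

42548.01 BTU/hr


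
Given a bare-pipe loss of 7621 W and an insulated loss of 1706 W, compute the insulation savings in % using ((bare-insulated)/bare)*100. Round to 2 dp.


Savings = ((7621-1706)/7621)*100 = 77.61 %

77.61 %


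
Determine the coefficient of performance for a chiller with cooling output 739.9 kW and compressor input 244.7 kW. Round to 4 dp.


COP = 739.9 / 244.7 = 3.0237

3.0237


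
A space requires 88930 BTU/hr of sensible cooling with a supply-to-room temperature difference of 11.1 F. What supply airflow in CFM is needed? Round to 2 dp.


CFM = 88930 / (1.08 * 11.1) = 7418.25

7418.25 CFM


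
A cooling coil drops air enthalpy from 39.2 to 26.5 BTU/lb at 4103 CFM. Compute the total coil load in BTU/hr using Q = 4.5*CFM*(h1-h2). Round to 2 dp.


Q = 4.5 * 4103 * (39.2 - 26.5) = 234486.45 BTU/hr

234486.45 BTU/hr


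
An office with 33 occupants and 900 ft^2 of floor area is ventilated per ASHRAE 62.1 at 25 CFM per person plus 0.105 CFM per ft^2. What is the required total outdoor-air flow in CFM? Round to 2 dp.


Total = 33*25 + 900*0.105 = 919.50 CFM

919.50 CFM


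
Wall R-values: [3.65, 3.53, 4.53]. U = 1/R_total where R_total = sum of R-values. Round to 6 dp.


R_total = 3.65 + 3.53 + 4.53 = 11.71
U = 1/11.71 = 0.085397

0.085397


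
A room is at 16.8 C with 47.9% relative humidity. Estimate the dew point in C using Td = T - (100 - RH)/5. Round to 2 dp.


Td = 16.8 - (100-47.9)/5 = 6.38 C

6.38 C


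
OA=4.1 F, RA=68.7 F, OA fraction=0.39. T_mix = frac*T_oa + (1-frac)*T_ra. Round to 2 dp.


T_mix = 0.39*4.1 + 0.61*68.7 = 43.51 F

43.51 F


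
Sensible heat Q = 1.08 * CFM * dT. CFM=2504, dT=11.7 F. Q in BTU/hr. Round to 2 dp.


Q = 1.08 * 2504 * 11.7 = 31640.54 BTU/hr

31640.54 BTU/hr


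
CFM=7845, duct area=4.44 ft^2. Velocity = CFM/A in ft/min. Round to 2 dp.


V = 7845 / 4.44 = 1766.89 ft/min

1766.89 ft/min


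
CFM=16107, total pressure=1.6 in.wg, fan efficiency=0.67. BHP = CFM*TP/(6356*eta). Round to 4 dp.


BHP = 16107 * 1.6 / (6356 * 0.67) = 6.0517 hp

6.0517 hp


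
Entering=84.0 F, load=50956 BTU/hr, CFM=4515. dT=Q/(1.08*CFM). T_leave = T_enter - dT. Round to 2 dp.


dT = 50956/(1.08*4515) = 10.4499
T_leave = 84.0 - 10.4499 = 73.55 F

73.55 F


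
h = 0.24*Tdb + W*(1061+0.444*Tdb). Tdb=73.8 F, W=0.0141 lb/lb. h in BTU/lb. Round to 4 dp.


h = 0.24*73.8 + 0.0141*(1061+0.444*73.8) = 33.1341 BTU/lb

33.1341 BTU/lb


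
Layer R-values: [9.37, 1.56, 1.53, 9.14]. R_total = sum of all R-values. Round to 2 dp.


R_total = 9.37 + 1.56 + 1.53 + 9.14 = 21.60

21.60


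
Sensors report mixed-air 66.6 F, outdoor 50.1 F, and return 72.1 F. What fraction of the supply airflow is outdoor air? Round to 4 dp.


frac = (66.6 - 72.1) / (50.1 - 72.1) = 0.2500

0.2500


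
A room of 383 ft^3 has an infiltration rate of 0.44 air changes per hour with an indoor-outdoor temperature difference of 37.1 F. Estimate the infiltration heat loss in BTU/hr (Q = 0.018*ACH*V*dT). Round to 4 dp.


Q = 0.018 * 0.44 * 383 * 37.1 = 112.5377 BTU/hr

112.5377 BTU/hr


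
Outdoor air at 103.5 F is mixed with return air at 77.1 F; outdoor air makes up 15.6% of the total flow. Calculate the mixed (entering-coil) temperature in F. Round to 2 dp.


T_mix = 77.1 + (15.6/100)*(103.5-77.1) = 81.22 F

81.22 F


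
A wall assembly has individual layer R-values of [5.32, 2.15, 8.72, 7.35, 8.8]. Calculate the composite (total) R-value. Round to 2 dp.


R_total = 5.32 + 2.15 + 8.72 + 7.35 + 8.8 = 32.34

32.34


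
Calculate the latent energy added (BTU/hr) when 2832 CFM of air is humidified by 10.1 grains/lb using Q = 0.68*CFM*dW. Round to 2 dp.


Q = 0.68 * 2832 * 10.1 = 19450.18 BTU/hr

19450.18 BTU/hr


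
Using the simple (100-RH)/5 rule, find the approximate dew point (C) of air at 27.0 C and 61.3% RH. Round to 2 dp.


Td = 27.0 - (100-61.3)/5 = 19.26 C

19.26 C


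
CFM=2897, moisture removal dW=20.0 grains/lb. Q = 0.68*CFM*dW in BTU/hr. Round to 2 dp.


Q = 0.68 * 2897 * 20.0 = 39399.20 BTU/hr

39399.20 BTU/hr


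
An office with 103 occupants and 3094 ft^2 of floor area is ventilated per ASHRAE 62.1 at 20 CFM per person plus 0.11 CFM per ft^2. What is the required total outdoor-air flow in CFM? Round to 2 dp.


Total = 103*20 + 3094*0.11 = 2400.34 CFM

2400.34 CFM


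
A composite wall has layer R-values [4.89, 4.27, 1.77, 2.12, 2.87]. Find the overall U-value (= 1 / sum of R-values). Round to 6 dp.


R_total = 4.89 + 4.27 + 1.77 + 2.12 + 2.87 = 15.92
U = 1/15.92 = 0.062814

0.062814


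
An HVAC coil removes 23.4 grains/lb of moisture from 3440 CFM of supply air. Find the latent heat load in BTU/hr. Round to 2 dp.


Q = 0.68 * 3440 * 23.4 = 54737.28 BTU/hr

54737.28 BTU/hr


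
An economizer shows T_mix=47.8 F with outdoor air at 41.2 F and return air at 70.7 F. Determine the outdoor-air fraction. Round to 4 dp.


frac = (47.8 - 70.7) / (41.2 - 70.7) = 0.7763

0.7763


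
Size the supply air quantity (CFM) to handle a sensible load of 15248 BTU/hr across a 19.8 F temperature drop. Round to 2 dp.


CFM = 15248 / (1.08 * 19.8) = 713.06

713.06 CFM


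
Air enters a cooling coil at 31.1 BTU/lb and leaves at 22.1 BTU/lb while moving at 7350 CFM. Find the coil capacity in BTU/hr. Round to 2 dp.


Q = 4.5 * 7350 * (31.1 - 22.1) = 297675.00 BTU/hr

297675.00 BTU/hr


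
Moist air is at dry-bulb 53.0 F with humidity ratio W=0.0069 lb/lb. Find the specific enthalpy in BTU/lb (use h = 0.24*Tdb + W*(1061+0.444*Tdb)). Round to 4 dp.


h = 0.24*53.0 + 0.0069*(1061+0.444*53.0) = 20.2033 BTU/lb

20.2033 BTU/lb


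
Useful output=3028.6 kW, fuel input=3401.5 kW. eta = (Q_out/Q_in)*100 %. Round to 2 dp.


eta = (3028.6/3401.5)*100 = 89.04 %

89.04 %


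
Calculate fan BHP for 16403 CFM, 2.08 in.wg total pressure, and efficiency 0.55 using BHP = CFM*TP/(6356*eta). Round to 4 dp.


BHP = 16403 * 2.08 / (6356 * 0.55) = 9.7598 hp

9.7598 hp


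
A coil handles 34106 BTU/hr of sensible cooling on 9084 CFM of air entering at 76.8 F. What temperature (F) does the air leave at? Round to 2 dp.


dT = 34106/(1.08*9084) = 3.4764
T_leave = 76.8 - 3.4764 = 73.32 F

73.32 F


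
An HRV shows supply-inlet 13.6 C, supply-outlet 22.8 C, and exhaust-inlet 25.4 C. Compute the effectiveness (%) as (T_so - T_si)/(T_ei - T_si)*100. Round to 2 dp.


eff = (22.8-13.6)/(25.4-13.6)*100 = 77.97 %

77.97 %


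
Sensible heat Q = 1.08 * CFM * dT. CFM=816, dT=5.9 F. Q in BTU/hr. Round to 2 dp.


Q = 1.08 * 816 * 5.9 = 5199.55 BTU/hr

5199.55 BTU/hr


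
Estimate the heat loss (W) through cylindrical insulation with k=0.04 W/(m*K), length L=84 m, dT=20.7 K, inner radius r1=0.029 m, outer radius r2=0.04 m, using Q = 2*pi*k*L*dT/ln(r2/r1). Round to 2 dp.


Q = 2*pi*0.04*84*20.7/ln(0.04/0.029) = 1358.93 W

1358.93 W


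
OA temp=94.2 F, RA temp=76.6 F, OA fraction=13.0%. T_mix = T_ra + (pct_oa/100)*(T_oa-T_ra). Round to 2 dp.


T_mix = 76.6 + (13.0/100)*(94.2-76.6) = 78.89 F

78.89 F


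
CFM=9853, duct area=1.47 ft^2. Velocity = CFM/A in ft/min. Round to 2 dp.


V = 9853 / 1.47 = 6702.72 ft/min

6702.72 ft/min


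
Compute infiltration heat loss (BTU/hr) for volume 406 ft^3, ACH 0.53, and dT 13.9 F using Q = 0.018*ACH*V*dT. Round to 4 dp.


Q = 0.018 * 0.53 * 406 * 13.9 = 53.8380 BTU/hr

53.8380 BTU/hr


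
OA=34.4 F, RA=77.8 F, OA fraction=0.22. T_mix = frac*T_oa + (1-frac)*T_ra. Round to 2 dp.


T_mix = 0.22*34.4 + 0.78*77.8 = 68.25 F

68.25 F


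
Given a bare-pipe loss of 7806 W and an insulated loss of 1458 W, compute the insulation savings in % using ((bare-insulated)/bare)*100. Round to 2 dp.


Savings = ((7806-1458)/7806)*100 = 81.32 %

81.32 %


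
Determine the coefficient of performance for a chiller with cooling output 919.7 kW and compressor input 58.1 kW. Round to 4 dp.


COP = 919.7 / 58.1 = 15.8296

15.8296


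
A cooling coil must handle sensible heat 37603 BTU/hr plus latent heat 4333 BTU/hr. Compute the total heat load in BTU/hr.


Qt = 37603 + 4333 = 41936 BTU/hr

41936 BTU/hr


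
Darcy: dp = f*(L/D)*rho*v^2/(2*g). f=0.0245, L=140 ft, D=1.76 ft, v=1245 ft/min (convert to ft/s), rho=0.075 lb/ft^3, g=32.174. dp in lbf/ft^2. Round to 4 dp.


v_fps = 1245/60 = 20.75 ft/s
dp = 0.0245*(140/1.76)*0.075*20.75^2/(2*32.174) = 0.9780 lbf/ft^2

0.9780 lbf/ft^2


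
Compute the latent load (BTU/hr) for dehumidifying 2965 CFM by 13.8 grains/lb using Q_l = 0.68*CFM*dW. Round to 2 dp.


Q = 0.68 * 2965 * 13.8 = 27823.56 BTU/hr

27823.56 BTU/hr


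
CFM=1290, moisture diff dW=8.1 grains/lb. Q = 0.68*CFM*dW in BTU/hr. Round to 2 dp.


Q = 0.68 * 1290 * 8.1 = 7105.32 BTU/hr

7105.32 BTU/hr


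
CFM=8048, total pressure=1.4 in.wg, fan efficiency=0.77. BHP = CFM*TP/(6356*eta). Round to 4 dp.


BHP = 8048 * 1.4 / (6356 * 0.77) = 2.3022 hp

2.3022 hp


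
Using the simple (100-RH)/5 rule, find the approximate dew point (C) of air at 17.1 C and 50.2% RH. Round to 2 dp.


Td = 17.1 - (100-50.2)/5 = 7.14 C

7.14 C


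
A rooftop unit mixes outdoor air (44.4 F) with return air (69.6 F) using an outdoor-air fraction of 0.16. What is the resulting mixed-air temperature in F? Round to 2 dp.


T_mix = 0.16*44.4 + 0.84*69.6 = 65.57 F

65.57 F


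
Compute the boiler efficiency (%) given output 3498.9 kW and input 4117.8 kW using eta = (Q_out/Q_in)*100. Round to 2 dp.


eta = (3498.9/4117.8)*100 = 84.97 %

84.97 %


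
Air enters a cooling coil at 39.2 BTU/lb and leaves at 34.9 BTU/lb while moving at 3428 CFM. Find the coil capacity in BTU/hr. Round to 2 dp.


Q = 4.5 * 3428 * (39.2 - 34.9) = 66331.80 BTU/hr

66331.80 BTU/hr


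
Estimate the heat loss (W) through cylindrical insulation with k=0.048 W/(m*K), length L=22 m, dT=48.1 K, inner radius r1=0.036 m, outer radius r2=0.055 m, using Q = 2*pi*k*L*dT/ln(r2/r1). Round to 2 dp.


Q = 2*pi*0.048*22*48.1/ln(0.055/0.036) = 753.03 W

753.03 W


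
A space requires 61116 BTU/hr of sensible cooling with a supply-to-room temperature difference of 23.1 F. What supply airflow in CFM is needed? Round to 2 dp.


CFM = 61116 / (1.08 * 23.1) = 2449.74

2449.74 CFM


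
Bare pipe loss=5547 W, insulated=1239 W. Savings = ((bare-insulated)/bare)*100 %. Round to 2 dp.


Savings = ((5547-1239)/5547)*100 = 77.66 %

77.66 %


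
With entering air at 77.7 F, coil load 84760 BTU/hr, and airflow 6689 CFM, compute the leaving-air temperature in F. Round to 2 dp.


dT = 84760/(1.08*6689) = 11.7329
T_leave = 77.7 - 11.7329 = 65.97 F

65.97 F


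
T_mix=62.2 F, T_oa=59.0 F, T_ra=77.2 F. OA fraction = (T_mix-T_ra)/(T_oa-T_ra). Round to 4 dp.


frac = (62.2 - 77.2) / (59.0 - 77.2) = 0.8242

0.8242


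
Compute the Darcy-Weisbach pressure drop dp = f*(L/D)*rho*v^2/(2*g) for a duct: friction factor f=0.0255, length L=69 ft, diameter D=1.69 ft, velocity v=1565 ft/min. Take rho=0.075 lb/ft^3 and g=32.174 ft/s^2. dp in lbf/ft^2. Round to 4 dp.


v_fps = 1565/60 = 26.0833 ft/s
dp = 0.0255*(69/1.69)*0.075*26.0833^2/(2*32.174) = 0.8256 lbf/ft^2

0.8256 lbf/ft^2


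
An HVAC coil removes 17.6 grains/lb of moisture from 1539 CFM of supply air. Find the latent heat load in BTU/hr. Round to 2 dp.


Q = 0.68 * 1539 * 17.6 = 18418.75 BTU/hr

18418.75 BTU/hr


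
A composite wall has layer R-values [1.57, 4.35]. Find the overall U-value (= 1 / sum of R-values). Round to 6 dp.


R_total = 1.57 + 4.35 = 5.92
U = 1/5.92 = 0.168919

0.168919


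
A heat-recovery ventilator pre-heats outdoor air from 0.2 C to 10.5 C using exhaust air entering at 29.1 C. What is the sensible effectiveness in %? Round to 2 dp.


eff = (10.5-0.2)/(29.1-0.2)*100 = 35.64 %

35.64 %


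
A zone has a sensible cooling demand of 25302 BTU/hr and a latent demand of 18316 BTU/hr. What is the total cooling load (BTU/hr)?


Qt = 25302 + 18316 = 43618 BTU/hr

43618 BTU/hr


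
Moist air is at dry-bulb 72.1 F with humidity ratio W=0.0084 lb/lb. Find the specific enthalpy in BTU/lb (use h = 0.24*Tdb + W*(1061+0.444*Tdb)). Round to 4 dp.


h = 0.24*72.1 + 0.0084*(1061+0.444*72.1) = 26.4853 BTU/lb

26.4853 BTU/lb


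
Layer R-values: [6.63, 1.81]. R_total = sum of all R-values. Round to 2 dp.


R_total = 6.63 + 1.81 = 8.44

8.44


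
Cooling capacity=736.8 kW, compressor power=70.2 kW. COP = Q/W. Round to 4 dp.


COP = 736.8 / 70.2 = 10.4957

10.4957


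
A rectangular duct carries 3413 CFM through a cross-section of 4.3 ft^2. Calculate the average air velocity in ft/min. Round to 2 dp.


V = 3413 / 4.3 = 793.72 ft/min

793.72 ft/min


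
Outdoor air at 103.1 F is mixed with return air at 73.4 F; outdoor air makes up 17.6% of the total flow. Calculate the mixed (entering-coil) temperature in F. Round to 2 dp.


T_mix = 73.4 + (17.6/100)*(103.1-73.4) = 78.63 F

78.63 F


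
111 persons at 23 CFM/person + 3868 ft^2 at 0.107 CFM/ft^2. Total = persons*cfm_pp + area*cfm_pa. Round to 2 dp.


Total = 111*23 + 3868*0.107 = 2966.88 CFM

2966.88 CFM


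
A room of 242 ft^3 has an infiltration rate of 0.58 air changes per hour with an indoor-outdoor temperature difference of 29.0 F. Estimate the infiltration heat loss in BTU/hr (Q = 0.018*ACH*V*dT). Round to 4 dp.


Q = 0.018 * 0.58 * 242 * 29.0 = 73.2679 BTU/hr

73.2679 BTU/hr


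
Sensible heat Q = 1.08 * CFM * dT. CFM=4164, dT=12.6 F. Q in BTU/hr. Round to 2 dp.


Q = 1.08 * 4164 * 12.6 = 56663.71 BTU/hr

56663.71 BTU/hr


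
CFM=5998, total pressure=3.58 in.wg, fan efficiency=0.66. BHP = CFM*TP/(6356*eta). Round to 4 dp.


BHP = 5998 * 3.58 / (6356 * 0.66) = 5.1187 hp

5.1187 hp


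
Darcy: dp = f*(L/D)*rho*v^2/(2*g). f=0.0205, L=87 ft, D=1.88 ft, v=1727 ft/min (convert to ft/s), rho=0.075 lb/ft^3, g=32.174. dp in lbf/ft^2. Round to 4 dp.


v_fps = 1727/60 = 28.7833 ft/s
dp = 0.0205*(87/1.88)*0.075*28.7833^2/(2*32.174) = 0.9161 lbf/ft^2

0.9161 lbf/ft^2


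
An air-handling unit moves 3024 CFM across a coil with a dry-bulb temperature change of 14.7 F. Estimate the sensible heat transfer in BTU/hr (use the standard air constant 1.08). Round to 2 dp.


Q = 1.08 * 3024 * 14.7 = 48009.02 BTU/hr

48009.02 BTU/hr


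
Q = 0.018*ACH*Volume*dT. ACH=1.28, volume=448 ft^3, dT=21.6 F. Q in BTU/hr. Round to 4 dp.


Q = 0.018 * 1.28 * 448 * 21.6 = 222.9535 BTU/hr

222.9535 BTU/hr


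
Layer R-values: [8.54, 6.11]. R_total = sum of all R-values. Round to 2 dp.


R_total = 8.54 + 6.11 = 14.65

14.65


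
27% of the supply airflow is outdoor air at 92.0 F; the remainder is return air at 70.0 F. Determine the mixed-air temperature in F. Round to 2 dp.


T_mix = 0.27*92.0 + 0.73*70.0 = 75.94 F

75.94 F


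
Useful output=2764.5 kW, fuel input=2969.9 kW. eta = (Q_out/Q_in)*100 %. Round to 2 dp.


eta = (2764.5/2969.9)*100 = 93.08 %

93.08 %


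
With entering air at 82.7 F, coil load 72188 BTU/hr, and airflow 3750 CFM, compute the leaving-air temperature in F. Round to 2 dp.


dT = 72188/(1.08*3750) = 17.8242
T_leave = 82.7 - 17.8242 = 64.88 F

64.88 F


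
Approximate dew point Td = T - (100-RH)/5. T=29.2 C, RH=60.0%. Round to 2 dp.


Td = 29.2 - (100-60.0)/5 = 21.20 C

21.20 C


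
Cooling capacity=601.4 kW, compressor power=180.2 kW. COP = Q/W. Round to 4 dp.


COP = 601.4 / 180.2 = 3.3374

3.3374


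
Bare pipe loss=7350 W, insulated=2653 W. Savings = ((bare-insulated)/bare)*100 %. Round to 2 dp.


Savings = ((7350-2653)/7350)*100 = 63.90 %

63.90 %


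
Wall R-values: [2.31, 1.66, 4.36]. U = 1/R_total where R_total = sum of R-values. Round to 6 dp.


R_total = 2.31 + 1.66 + 4.36 = 8.33
U = 1/8.33 = 0.120048

0.120048


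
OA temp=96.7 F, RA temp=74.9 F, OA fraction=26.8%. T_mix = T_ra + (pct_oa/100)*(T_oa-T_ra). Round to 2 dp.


T_mix = 74.9 + (26.8/100)*(96.7-74.9) = 80.74 F

80.74 F


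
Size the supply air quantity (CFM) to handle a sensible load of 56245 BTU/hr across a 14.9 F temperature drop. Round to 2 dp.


CFM = 56245 / (1.08 * 14.9) = 3495.22

3495.22 CFM


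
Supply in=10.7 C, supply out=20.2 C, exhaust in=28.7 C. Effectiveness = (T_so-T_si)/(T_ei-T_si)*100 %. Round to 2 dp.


eff = (20.2-10.7)/(28.7-10.7)*100 = 52.78 %

52.78 %


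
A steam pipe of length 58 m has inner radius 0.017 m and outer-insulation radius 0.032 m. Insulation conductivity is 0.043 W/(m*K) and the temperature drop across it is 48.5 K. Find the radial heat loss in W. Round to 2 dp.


Q = 2*pi*0.043*58*48.5/ln(0.032/0.017) = 1201.55 W

1201.55 W


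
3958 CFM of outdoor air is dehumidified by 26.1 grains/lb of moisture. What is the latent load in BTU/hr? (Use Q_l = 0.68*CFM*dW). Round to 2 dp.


Q = 0.68 * 3958 * 26.1 = 70246.58 BTU/hr

70246.58 BTU/hr


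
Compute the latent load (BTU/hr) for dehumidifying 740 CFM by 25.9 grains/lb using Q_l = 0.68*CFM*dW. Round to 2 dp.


Q = 0.68 * 740 * 25.9 = 13032.88 BTU/hr

13032.88 BTU/hr


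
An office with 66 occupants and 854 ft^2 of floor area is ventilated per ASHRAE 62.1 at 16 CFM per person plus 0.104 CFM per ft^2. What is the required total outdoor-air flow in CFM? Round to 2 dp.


Total = 66*16 + 854*0.104 = 1144.82 CFM

1144.82 CFM


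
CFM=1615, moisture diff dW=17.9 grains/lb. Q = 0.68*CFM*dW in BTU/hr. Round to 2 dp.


Q = 0.68 * 1615 * 17.9 = 19657.78 BTU/hr

19657.78 BTU/hr


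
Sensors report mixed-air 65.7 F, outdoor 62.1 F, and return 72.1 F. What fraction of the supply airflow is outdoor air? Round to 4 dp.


frac = (65.7 - 72.1) / (62.1 - 72.1) = 0.6400

0.6400


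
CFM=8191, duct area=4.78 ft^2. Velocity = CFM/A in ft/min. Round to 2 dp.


V = 8191 / 4.78 = 1713.60 ft/min

1713.60 ft/min


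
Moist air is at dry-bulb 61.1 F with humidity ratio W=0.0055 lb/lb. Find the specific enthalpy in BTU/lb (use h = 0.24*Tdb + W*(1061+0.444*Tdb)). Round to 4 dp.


h = 0.24*61.1 + 0.0055*(1061+0.444*61.1) = 20.6487 BTU/lb

20.6487 BTU/lb


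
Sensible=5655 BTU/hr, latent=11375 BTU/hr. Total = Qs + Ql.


Qt = 5655 + 11375 = 17030 BTU/hr

17030 BTU/hr


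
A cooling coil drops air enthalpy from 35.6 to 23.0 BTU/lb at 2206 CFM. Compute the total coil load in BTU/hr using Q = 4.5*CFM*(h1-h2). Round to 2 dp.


Q = 4.5 * 2206 * (35.6 - 23.0) = 125080.20 BTU/hr

125080.20 BTU/hr


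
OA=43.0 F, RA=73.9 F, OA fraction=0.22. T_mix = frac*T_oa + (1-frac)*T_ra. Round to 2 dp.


T_mix = 0.22*43.0 + 0.78*73.9 = 67.10 F

67.10 F


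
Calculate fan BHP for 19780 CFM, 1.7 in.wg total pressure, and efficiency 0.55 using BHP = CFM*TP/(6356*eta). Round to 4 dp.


BHP = 19780 * 1.7 / (6356 * 0.55) = 9.6190 hp

9.6190 hp


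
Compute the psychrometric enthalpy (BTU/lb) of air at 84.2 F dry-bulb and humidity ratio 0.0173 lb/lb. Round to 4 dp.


h = 0.24*84.2 + 0.0173*(1061+0.444*84.2) = 39.2101 BTU/lb

39.2101 BTU/lb


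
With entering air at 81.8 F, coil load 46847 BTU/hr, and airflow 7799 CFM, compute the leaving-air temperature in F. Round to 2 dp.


dT = 46847/(1.08*7799) = 5.5618
T_leave = 81.8 - 5.5618 = 76.24 F

76.24 F


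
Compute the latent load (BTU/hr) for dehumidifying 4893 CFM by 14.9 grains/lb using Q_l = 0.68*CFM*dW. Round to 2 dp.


Q = 0.68 * 4893 * 14.9 = 49575.88 BTU/hr

49575.88 BTU/hr


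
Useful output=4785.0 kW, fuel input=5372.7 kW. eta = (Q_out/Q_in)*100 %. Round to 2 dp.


eta = (4785.0/5372.7)*100 = 89.06 %

89.06 %


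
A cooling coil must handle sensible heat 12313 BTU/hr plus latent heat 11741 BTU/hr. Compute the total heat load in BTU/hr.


Qt = 12313 + 11741 = 24054 BTU/hr

24054 BTU/hr


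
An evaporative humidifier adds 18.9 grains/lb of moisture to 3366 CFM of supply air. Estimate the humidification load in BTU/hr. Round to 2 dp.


Q = 0.68 * 3366 * 18.9 = 43259.83 BTU/hr

43259.83 BTU/hr


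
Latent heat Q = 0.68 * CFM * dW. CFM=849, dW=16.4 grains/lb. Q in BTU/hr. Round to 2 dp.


Q = 0.68 * 849 * 16.4 = 9468.05 BTU/hr

9468.05 BTU/hr


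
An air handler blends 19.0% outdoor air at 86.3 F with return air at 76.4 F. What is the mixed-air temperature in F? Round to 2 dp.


T_mix = 76.4 + (19.0/100)*(86.3-76.4) = 78.28 F

78.28 F


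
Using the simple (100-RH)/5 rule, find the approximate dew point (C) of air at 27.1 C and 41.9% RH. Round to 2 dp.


Td = 27.1 - (100-41.9)/5 = 15.48 C

15.48 C


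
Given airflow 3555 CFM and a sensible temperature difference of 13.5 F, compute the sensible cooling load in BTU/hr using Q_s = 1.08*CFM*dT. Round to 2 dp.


Q = 1.08 * 3555 * 13.5 = 51831.90 BTU/hr

51831.90 BTU/hr


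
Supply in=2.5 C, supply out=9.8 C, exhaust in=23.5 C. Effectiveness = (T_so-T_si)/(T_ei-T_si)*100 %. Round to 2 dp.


eff = (9.8-2.5)/(23.5-2.5)*100 = 34.76 %

34.76 %


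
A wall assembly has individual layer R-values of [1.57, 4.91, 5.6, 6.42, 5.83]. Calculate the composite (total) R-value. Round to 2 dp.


R_total = 1.57 + 4.91 + 5.6 + 6.42 + 5.83 = 24.33

24.33


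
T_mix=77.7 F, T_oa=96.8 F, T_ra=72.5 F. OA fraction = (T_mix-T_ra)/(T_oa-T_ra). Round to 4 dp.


frac = (77.7 - 72.5) / (96.8 - 72.5) = 0.2140

0.2140


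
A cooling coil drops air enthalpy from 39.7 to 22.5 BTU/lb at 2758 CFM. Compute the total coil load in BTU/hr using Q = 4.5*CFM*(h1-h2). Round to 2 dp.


Q = 4.5 * 2758 * (39.7 - 22.5) = 213469.20 BTU/hr

213469.20 BTU/hr


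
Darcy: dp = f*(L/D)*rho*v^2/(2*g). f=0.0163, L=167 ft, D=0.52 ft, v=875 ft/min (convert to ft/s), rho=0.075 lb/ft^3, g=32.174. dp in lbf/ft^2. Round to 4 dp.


v_fps = 875/60 = 14.5833 ft/s
dp = 0.0163*(167/0.52)*0.075*14.5833^2/(2*32.174) = 1.2976 lbf/ft^2

1.2976 lbf/ft^2


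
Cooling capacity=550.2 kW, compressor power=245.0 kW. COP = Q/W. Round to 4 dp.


COP = 550.2 / 245.0 = 2.2457

2.2457


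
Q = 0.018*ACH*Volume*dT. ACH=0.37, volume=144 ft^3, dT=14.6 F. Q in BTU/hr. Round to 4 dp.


Q = 0.018 * 0.37 * 144 * 14.6 = 14.0020 BTU/hr

14.0020 BTU/hr


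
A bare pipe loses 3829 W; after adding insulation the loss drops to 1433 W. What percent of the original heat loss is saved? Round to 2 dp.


Savings = ((3829-1433)/3829)*100 = 62.58 %

62.58 %


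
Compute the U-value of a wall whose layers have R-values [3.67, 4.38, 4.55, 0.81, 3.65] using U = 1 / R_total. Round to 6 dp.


R_total = 3.67 + 4.38 + 4.55 + 0.81 + 3.65 = 17.06
U = 1/17.06 = 0.058617

0.058617


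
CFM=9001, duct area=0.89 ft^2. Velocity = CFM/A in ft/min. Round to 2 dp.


V = 9001 / 0.89 = 10113.48 ft/min

10113.48 ft/min


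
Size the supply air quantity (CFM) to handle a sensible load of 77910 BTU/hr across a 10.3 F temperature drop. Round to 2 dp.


CFM = 77910 / (1.08 * 10.3) = 7003.78

7003.78 CFM


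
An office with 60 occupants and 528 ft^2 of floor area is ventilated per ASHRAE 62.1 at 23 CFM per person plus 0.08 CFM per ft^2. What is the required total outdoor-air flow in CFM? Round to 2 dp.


Total = 60*23 + 528*0.08 = 1422.24 CFM

1422.24 CFM


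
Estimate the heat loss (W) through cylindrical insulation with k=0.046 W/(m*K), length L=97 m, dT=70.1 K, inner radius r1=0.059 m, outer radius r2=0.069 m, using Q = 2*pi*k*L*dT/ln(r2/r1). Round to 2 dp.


Q = 2*pi*0.046*97*70.1/ln(0.069/0.059) = 12552.25 W

12552.25 W


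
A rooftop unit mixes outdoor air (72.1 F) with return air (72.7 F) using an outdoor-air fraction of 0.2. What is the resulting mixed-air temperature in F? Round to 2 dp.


T_mix = 0.2*72.1 + 0.8*72.7 = 72.58 F

72.58 F


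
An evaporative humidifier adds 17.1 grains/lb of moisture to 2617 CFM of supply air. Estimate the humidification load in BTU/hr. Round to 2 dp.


Q = 0.68 * 2617 * 17.1 = 30430.48 BTU/hr

30430.48 BTU/hr


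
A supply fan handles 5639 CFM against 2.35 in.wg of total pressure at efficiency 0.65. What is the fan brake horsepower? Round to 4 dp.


BHP = 5639 * 2.35 / (6356 * 0.65) = 3.2075 hp

3.2075 hp


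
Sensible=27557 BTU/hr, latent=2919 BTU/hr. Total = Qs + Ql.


Qt = 27557 + 2919 = 30476 BTU/hr

30476 BTU/hr


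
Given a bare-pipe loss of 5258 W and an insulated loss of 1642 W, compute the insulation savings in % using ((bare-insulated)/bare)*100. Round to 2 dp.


Savings = ((5258-1642)/5258)*100 = 68.77 %

68.77 %


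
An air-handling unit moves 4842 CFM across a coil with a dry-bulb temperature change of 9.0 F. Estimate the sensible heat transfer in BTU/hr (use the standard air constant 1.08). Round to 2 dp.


Q = 1.08 * 4842 * 9.0 = 47064.24 BTU/hr

47064.24 BTU/hr


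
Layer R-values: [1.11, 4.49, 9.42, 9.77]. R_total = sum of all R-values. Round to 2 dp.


R_total = 1.11 + 4.49 + 9.42 + 9.77 = 24.79

24.79


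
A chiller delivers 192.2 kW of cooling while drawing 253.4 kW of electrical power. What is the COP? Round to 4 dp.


COP = 192.2 / 253.4 = 0.7585

0.7585


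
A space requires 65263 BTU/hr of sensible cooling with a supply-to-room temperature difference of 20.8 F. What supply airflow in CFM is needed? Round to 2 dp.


CFM = 65263 / (1.08 * 20.8) = 2905.23

2905.23 CFM


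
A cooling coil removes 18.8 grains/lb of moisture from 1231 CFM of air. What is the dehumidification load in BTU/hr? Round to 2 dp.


Q = 0.68 * 1231 * 18.8 = 15737.10 BTU/hr

15737.10 BTU/hr


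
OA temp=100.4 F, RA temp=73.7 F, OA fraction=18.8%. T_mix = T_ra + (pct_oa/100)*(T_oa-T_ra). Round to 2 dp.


T_mix = 73.7 + (18.8/100)*(100.4-73.7) = 78.72 F

78.72 F


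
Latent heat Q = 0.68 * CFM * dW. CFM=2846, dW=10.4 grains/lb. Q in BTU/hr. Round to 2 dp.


Q = 0.68 * 2846 * 10.4 = 20126.91 BTU/hr

20126.91 BTU/hr


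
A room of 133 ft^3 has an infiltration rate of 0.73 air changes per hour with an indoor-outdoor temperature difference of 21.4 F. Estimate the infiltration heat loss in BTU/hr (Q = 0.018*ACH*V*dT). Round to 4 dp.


Q = 0.018 * 0.73 * 133 * 21.4 = 37.3991 BTU/hr

37.3991 BTU/hr


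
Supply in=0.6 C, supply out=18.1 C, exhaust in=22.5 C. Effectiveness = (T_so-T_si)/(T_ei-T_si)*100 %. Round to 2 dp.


eff = (18.1-0.6)/(22.5-0.6)*100 = 79.91 %

79.91 %


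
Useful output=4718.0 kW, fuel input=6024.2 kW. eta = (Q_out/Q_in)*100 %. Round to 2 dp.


eta = (4718.0/6024.2)*100 = 78.32 %

78.32 %


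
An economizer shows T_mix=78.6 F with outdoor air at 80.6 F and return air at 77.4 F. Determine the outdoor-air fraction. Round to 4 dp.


frac = (78.6 - 77.4) / (80.6 - 77.4) = 0.3750

0.3750


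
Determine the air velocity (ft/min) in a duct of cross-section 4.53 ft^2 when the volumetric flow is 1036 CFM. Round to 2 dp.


V = 1036 / 4.53 = 228.70 ft/min

228.70 ft/min
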